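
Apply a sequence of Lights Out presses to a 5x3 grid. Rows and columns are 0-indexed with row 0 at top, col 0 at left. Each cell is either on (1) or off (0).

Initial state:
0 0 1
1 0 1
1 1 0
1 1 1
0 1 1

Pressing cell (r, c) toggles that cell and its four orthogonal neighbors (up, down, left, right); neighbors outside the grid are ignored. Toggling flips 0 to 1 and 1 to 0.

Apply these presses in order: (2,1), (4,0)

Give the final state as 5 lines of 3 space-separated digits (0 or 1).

After press 1 at (2,1):
0 0 1
1 1 1
0 0 1
1 0 1
0 1 1

After press 2 at (4,0):
0 0 1
1 1 1
0 0 1
0 0 1
1 0 1

Answer: 0 0 1
1 1 1
0 0 1
0 0 1
1 0 1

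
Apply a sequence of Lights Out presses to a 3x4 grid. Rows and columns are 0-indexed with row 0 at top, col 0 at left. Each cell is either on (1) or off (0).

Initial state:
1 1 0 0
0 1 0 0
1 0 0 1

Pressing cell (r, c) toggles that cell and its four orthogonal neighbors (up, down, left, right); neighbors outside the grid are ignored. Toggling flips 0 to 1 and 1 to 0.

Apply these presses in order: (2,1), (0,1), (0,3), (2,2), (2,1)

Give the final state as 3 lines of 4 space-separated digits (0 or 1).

After press 1 at (2,1):
1 1 0 0
0 0 0 0
0 1 1 1

After press 2 at (0,1):
0 0 1 0
0 1 0 0
0 1 1 1

After press 3 at (0,3):
0 0 0 1
0 1 0 1
0 1 1 1

After press 4 at (2,2):
0 0 0 1
0 1 1 1
0 0 0 0

After press 5 at (2,1):
0 0 0 1
0 0 1 1
1 1 1 0

Answer: 0 0 0 1
0 0 1 1
1 1 1 0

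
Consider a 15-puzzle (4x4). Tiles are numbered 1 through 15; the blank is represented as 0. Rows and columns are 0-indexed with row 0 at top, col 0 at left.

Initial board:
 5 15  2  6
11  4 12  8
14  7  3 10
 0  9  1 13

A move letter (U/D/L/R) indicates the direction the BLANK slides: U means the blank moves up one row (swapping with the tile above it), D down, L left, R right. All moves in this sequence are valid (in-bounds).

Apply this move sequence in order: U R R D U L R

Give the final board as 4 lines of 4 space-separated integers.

After move 1 (U):
 5 15  2  6
11  4 12  8
 0  7  3 10
14  9  1 13

After move 2 (R):
 5 15  2  6
11  4 12  8
 7  0  3 10
14  9  1 13

After move 3 (R):
 5 15  2  6
11  4 12  8
 7  3  0 10
14  9  1 13

After move 4 (D):
 5 15  2  6
11  4 12  8
 7  3  1 10
14  9  0 13

After move 5 (U):
 5 15  2  6
11  4 12  8
 7  3  0 10
14  9  1 13

After move 6 (L):
 5 15  2  6
11  4 12  8
 7  0  3 10
14  9  1 13

After move 7 (R):
 5 15  2  6
11  4 12  8
 7  3  0 10
14  9  1 13

Answer:  5 15  2  6
11  4 12  8
 7  3  0 10
14  9  1 13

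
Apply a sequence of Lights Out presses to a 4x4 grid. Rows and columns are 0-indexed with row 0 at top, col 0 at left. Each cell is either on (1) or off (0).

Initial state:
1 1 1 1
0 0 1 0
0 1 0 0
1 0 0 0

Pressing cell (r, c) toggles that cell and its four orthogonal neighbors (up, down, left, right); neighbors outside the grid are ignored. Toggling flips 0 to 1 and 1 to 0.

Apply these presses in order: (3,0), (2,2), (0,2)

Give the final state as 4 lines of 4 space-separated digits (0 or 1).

Answer: 1 0 0 0
0 0 1 0
1 0 1 1
0 1 1 0

Derivation:
After press 1 at (3,0):
1 1 1 1
0 0 1 0
1 1 0 0
0 1 0 0

After press 2 at (2,2):
1 1 1 1
0 0 0 0
1 0 1 1
0 1 1 0

After press 3 at (0,2):
1 0 0 0
0 0 1 0
1 0 1 1
0 1 1 0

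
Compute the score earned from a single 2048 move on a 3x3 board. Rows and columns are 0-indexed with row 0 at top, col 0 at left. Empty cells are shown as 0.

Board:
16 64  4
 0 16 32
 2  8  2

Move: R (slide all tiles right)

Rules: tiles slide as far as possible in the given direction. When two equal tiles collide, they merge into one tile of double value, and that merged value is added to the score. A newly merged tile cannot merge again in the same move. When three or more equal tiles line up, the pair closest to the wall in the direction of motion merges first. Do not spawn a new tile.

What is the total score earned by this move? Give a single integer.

Answer: 0

Derivation:
Slide right:
row 0: [16, 64, 4] -> [16, 64, 4]  score +0 (running 0)
row 1: [0, 16, 32] -> [0, 16, 32]  score +0 (running 0)
row 2: [2, 8, 2] -> [2, 8, 2]  score +0 (running 0)
Board after move:
16 64  4
 0 16 32
 2  8  2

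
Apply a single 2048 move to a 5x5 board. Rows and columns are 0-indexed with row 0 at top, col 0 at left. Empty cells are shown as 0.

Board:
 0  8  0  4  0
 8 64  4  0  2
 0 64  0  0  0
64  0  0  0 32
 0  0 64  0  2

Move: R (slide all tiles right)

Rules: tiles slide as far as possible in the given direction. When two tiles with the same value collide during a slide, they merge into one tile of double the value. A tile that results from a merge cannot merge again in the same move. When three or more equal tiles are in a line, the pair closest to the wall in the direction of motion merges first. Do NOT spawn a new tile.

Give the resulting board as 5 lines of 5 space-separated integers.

Answer:  0  0  0  8  4
 0  8 64  4  2
 0  0  0  0 64
 0  0  0 64 32
 0  0  0 64  2

Derivation:
Slide right:
row 0: [0, 8, 0, 4, 0] -> [0, 0, 0, 8, 4]
row 1: [8, 64, 4, 0, 2] -> [0, 8, 64, 4, 2]
row 2: [0, 64, 0, 0, 0] -> [0, 0, 0, 0, 64]
row 3: [64, 0, 0, 0, 32] -> [0, 0, 0, 64, 32]
row 4: [0, 0, 64, 0, 2] -> [0, 0, 0, 64, 2]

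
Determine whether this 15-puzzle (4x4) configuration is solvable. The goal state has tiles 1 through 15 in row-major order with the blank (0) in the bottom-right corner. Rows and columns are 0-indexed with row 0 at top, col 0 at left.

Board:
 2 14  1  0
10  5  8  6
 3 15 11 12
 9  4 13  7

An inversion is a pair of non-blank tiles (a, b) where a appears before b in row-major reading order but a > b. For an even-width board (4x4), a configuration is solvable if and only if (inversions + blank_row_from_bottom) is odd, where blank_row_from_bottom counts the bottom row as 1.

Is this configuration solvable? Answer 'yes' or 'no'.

Inversions: 43
Blank is in row 0 (0-indexed from top), which is row 4 counting from the bottom (bottom = 1).
43 + 4 = 47, which is odd, so the puzzle is solvable.

Answer: yes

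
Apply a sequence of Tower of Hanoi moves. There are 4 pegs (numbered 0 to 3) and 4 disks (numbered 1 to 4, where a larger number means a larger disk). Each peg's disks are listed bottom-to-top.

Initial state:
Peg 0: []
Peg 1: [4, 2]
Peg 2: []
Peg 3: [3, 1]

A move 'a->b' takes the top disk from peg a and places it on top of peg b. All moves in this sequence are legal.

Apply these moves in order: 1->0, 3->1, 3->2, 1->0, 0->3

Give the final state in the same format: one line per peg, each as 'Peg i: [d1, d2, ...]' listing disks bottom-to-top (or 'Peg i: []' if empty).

Answer: Peg 0: [2]
Peg 1: [4]
Peg 2: [3]
Peg 3: [1]

Derivation:
After move 1 (1->0):
Peg 0: [2]
Peg 1: [4]
Peg 2: []
Peg 3: [3, 1]

After move 2 (3->1):
Peg 0: [2]
Peg 1: [4, 1]
Peg 2: []
Peg 3: [3]

After move 3 (3->2):
Peg 0: [2]
Peg 1: [4, 1]
Peg 2: [3]
Peg 3: []

After move 4 (1->0):
Peg 0: [2, 1]
Peg 1: [4]
Peg 2: [3]
Peg 3: []

After move 5 (0->3):
Peg 0: [2]
Peg 1: [4]
Peg 2: [3]
Peg 3: [1]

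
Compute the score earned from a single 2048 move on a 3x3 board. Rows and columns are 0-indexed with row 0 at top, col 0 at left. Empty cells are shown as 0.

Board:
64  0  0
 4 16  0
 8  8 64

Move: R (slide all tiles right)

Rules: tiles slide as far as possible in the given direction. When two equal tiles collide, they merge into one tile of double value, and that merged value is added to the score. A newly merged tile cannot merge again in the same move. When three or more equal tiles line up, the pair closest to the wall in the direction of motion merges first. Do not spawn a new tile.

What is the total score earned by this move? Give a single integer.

Answer: 16

Derivation:
Slide right:
row 0: [64, 0, 0] -> [0, 0, 64]  score +0 (running 0)
row 1: [4, 16, 0] -> [0, 4, 16]  score +0 (running 0)
row 2: [8, 8, 64] -> [0, 16, 64]  score +16 (running 16)
Board after move:
 0  0 64
 0  4 16
 0 16 64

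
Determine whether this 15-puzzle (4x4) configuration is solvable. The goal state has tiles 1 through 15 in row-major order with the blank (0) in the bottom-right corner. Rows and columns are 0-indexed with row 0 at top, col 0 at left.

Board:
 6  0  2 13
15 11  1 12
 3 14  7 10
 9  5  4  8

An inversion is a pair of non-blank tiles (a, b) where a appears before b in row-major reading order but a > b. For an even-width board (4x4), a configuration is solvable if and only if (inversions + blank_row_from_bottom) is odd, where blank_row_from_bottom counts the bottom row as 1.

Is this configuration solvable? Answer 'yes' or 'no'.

Answer: no

Derivation:
Inversions: 58
Blank is in row 0 (0-indexed from top), which is row 4 counting from the bottom (bottom = 1).
58 + 4 = 62, which is even, so the puzzle is not solvable.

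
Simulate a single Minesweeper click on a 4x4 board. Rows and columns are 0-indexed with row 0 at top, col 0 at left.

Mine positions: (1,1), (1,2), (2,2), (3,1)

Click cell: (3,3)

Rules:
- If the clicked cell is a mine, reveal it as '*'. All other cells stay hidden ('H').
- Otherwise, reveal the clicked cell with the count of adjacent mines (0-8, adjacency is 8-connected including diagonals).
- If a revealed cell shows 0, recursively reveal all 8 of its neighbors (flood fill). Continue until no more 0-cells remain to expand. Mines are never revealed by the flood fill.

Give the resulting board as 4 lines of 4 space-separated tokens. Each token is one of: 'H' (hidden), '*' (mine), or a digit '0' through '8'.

H H H H
H H H H
H H H H
H H H 1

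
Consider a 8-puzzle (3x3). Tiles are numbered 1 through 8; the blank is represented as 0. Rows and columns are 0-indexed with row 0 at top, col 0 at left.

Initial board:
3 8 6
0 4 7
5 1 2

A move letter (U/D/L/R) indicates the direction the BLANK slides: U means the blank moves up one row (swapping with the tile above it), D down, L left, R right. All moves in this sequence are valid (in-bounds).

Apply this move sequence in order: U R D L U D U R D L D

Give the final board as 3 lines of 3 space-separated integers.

Answer: 4 3 6
5 8 7
0 1 2

Derivation:
After move 1 (U):
0 8 6
3 4 7
5 1 2

After move 2 (R):
8 0 6
3 4 7
5 1 2

After move 3 (D):
8 4 6
3 0 7
5 1 2

After move 4 (L):
8 4 6
0 3 7
5 1 2

After move 5 (U):
0 4 6
8 3 7
5 1 2

After move 6 (D):
8 4 6
0 3 7
5 1 2

After move 7 (U):
0 4 6
8 3 7
5 1 2

After move 8 (R):
4 0 6
8 3 7
5 1 2

After move 9 (D):
4 3 6
8 0 7
5 1 2

After move 10 (L):
4 3 6
0 8 7
5 1 2

After move 11 (D):
4 3 6
5 8 7
0 1 2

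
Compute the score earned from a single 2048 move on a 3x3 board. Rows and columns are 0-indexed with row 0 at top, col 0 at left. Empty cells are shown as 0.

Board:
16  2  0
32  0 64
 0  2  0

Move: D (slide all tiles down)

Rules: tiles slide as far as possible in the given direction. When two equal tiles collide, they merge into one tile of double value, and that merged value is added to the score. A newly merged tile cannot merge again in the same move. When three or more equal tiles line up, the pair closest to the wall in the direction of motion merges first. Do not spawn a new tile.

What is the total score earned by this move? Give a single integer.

Slide down:
col 0: [16, 32, 0] -> [0, 16, 32]  score +0 (running 0)
col 1: [2, 0, 2] -> [0, 0, 4]  score +4 (running 4)
col 2: [0, 64, 0] -> [0, 0, 64]  score +0 (running 4)
Board after move:
 0  0  0
16  0  0
32  4 64

Answer: 4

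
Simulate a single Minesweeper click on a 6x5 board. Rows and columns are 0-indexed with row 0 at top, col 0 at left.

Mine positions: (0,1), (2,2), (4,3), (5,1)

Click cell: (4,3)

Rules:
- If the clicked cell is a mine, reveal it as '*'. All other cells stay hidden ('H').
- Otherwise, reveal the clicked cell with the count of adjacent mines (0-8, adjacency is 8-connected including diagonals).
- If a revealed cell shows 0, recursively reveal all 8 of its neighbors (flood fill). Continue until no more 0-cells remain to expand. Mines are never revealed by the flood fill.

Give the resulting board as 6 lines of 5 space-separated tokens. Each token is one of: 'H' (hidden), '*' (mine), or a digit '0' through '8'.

H H H H H
H H H H H
H H H H H
H H H H H
H H H * H
H H H H H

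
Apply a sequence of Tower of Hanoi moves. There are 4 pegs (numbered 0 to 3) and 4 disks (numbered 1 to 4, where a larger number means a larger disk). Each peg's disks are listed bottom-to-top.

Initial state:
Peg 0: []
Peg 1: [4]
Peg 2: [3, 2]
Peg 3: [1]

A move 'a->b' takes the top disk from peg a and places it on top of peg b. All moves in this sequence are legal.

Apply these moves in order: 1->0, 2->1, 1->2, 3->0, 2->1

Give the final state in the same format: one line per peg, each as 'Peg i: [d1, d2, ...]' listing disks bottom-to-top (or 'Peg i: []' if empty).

Answer: Peg 0: [4, 1]
Peg 1: [2]
Peg 2: [3]
Peg 3: []

Derivation:
After move 1 (1->0):
Peg 0: [4]
Peg 1: []
Peg 2: [3, 2]
Peg 3: [1]

After move 2 (2->1):
Peg 0: [4]
Peg 1: [2]
Peg 2: [3]
Peg 3: [1]

After move 3 (1->2):
Peg 0: [4]
Peg 1: []
Peg 2: [3, 2]
Peg 3: [1]

After move 4 (3->0):
Peg 0: [4, 1]
Peg 1: []
Peg 2: [3, 2]
Peg 3: []

After move 5 (2->1):
Peg 0: [4, 1]
Peg 1: [2]
Peg 2: [3]
Peg 3: []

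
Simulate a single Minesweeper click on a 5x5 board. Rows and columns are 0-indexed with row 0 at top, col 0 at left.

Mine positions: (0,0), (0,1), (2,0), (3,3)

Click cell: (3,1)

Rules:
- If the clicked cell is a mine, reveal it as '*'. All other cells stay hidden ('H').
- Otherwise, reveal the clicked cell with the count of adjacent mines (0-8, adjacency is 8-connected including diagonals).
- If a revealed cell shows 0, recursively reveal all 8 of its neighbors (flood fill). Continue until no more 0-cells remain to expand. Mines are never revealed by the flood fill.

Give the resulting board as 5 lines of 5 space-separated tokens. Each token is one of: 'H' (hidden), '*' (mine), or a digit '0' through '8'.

H H H H H
H H H H H
H H H H H
H 1 H H H
H H H H H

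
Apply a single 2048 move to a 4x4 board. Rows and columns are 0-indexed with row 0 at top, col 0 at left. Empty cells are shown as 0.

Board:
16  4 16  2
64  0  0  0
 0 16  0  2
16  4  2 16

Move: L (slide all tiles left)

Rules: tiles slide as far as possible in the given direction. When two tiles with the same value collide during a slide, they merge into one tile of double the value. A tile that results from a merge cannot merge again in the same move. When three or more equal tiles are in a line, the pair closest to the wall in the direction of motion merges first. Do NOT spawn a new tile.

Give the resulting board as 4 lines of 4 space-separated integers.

Slide left:
row 0: [16, 4, 16, 2] -> [16, 4, 16, 2]
row 1: [64, 0, 0, 0] -> [64, 0, 0, 0]
row 2: [0, 16, 0, 2] -> [16, 2, 0, 0]
row 3: [16, 4, 2, 16] -> [16, 4, 2, 16]

Answer: 16  4 16  2
64  0  0  0
16  2  0  0
16  4  2 16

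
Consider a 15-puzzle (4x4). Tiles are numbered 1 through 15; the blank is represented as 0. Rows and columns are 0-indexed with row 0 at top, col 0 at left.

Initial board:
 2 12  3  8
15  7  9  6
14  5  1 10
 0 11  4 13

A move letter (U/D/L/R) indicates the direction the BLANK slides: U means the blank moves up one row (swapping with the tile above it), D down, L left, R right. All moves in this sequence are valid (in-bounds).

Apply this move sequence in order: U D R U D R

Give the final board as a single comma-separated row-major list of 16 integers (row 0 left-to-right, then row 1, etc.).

After move 1 (U):
 2 12  3  8
15  7  9  6
 0  5  1 10
14 11  4 13

After move 2 (D):
 2 12  3  8
15  7  9  6
14  5  1 10
 0 11  4 13

After move 3 (R):
 2 12  3  8
15  7  9  6
14  5  1 10
11  0  4 13

After move 4 (U):
 2 12  3  8
15  7  9  6
14  0  1 10
11  5  4 13

After move 5 (D):
 2 12  3  8
15  7  9  6
14  5  1 10
11  0  4 13

After move 6 (R):
 2 12  3  8
15  7  9  6
14  5  1 10
11  4  0 13

Answer: 2, 12, 3, 8, 15, 7, 9, 6, 14, 5, 1, 10, 11, 4, 0, 13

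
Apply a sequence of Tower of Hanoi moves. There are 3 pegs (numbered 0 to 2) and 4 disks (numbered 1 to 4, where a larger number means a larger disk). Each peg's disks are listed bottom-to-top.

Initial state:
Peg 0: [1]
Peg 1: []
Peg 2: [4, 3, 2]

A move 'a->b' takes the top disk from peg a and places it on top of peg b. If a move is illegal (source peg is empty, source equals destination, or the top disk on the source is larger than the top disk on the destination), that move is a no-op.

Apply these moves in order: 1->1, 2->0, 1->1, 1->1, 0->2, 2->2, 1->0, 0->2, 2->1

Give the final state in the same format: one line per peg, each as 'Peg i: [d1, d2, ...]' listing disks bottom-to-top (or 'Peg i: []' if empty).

Answer: Peg 0: []
Peg 1: [1]
Peg 2: [4, 3, 2]

Derivation:
After move 1 (1->1):
Peg 0: [1]
Peg 1: []
Peg 2: [4, 3, 2]

After move 2 (2->0):
Peg 0: [1]
Peg 1: []
Peg 2: [4, 3, 2]

After move 3 (1->1):
Peg 0: [1]
Peg 1: []
Peg 2: [4, 3, 2]

After move 4 (1->1):
Peg 0: [1]
Peg 1: []
Peg 2: [4, 3, 2]

After move 5 (0->2):
Peg 0: []
Peg 1: []
Peg 2: [4, 3, 2, 1]

After move 6 (2->2):
Peg 0: []
Peg 1: []
Peg 2: [4, 3, 2, 1]

After move 7 (1->0):
Peg 0: []
Peg 1: []
Peg 2: [4, 3, 2, 1]

After move 8 (0->2):
Peg 0: []
Peg 1: []
Peg 2: [4, 3, 2, 1]

After move 9 (2->1):
Peg 0: []
Peg 1: [1]
Peg 2: [4, 3, 2]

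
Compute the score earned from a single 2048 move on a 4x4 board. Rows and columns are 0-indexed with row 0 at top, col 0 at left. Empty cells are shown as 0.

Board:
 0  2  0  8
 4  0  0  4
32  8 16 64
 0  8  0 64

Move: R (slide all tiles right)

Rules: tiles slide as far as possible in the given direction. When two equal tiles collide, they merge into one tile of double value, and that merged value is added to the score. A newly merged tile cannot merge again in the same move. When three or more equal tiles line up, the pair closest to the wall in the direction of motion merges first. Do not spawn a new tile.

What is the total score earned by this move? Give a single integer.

Slide right:
row 0: [0, 2, 0, 8] -> [0, 0, 2, 8]  score +0 (running 0)
row 1: [4, 0, 0, 4] -> [0, 0, 0, 8]  score +8 (running 8)
row 2: [32, 8, 16, 64] -> [32, 8, 16, 64]  score +0 (running 8)
row 3: [0, 8, 0, 64] -> [0, 0, 8, 64]  score +0 (running 8)
Board after move:
 0  0  2  8
 0  0  0  8
32  8 16 64
 0  0  8 64

Answer: 8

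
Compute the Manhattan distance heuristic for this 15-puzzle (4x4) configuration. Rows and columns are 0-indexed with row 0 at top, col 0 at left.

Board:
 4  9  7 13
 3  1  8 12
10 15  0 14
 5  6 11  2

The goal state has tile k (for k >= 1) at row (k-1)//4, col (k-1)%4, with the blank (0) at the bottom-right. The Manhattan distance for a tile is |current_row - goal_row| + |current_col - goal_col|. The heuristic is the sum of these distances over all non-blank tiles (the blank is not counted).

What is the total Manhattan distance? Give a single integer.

Tile 4: (0,0)->(0,3) = 3
Tile 9: (0,1)->(2,0) = 3
Tile 7: (0,2)->(1,2) = 1
Tile 13: (0,3)->(3,0) = 6
Tile 3: (1,0)->(0,2) = 3
Tile 1: (1,1)->(0,0) = 2
Tile 8: (1,2)->(1,3) = 1
Tile 12: (1,3)->(2,3) = 1
Tile 10: (2,0)->(2,1) = 1
Tile 15: (2,1)->(3,2) = 2
Tile 14: (2,3)->(3,1) = 3
Tile 5: (3,0)->(1,0) = 2
Tile 6: (3,1)->(1,1) = 2
Tile 11: (3,2)->(2,2) = 1
Tile 2: (3,3)->(0,1) = 5
Sum: 3 + 3 + 1 + 6 + 3 + 2 + 1 + 1 + 1 + 2 + 3 + 2 + 2 + 1 + 5 = 36

Answer: 36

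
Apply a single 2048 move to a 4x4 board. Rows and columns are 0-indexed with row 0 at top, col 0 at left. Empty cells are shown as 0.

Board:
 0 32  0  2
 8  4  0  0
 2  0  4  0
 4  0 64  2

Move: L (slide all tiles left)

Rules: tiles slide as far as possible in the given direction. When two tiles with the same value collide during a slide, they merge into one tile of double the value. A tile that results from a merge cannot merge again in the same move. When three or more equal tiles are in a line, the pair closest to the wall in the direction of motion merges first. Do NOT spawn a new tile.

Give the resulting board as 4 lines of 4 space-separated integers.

Answer: 32  2  0  0
 8  4  0  0
 2  4  0  0
 4 64  2  0

Derivation:
Slide left:
row 0: [0, 32, 0, 2] -> [32, 2, 0, 0]
row 1: [8, 4, 0, 0] -> [8, 4, 0, 0]
row 2: [2, 0, 4, 0] -> [2, 4, 0, 0]
row 3: [4, 0, 64, 2] -> [4, 64, 2, 0]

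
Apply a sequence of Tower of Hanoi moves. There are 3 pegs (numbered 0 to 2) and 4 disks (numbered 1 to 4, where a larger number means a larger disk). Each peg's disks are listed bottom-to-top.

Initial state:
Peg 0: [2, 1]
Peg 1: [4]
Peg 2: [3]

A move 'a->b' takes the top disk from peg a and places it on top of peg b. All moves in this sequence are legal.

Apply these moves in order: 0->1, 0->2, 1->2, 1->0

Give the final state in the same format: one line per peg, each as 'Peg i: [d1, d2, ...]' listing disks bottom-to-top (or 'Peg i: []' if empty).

After move 1 (0->1):
Peg 0: [2]
Peg 1: [4, 1]
Peg 2: [3]

After move 2 (0->2):
Peg 0: []
Peg 1: [4, 1]
Peg 2: [3, 2]

After move 3 (1->2):
Peg 0: []
Peg 1: [4]
Peg 2: [3, 2, 1]

After move 4 (1->0):
Peg 0: [4]
Peg 1: []
Peg 2: [3, 2, 1]

Answer: Peg 0: [4]
Peg 1: []
Peg 2: [3, 2, 1]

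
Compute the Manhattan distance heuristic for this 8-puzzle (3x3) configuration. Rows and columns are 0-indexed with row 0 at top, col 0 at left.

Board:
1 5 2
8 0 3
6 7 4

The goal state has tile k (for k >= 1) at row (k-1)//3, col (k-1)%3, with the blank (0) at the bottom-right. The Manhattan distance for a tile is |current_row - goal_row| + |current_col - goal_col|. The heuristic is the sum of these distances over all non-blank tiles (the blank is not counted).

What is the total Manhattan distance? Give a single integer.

Answer: 12

Derivation:
Tile 1: at (0,0), goal (0,0), distance |0-0|+|0-0| = 0
Tile 5: at (0,1), goal (1,1), distance |0-1|+|1-1| = 1
Tile 2: at (0,2), goal (0,1), distance |0-0|+|2-1| = 1
Tile 8: at (1,0), goal (2,1), distance |1-2|+|0-1| = 2
Tile 3: at (1,2), goal (0,2), distance |1-0|+|2-2| = 1
Tile 6: at (2,0), goal (1,2), distance |2-1|+|0-2| = 3
Tile 7: at (2,1), goal (2,0), distance |2-2|+|1-0| = 1
Tile 4: at (2,2), goal (1,0), distance |2-1|+|2-0| = 3
Sum: 0 + 1 + 1 + 2 + 1 + 3 + 1 + 3 = 12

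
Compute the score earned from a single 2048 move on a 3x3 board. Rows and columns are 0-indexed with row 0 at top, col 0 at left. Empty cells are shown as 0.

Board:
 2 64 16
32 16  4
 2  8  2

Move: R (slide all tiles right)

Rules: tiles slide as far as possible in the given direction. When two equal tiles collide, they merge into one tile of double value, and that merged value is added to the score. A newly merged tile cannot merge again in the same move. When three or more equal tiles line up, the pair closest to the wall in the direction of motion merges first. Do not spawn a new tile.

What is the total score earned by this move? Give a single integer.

Slide right:
row 0: [2, 64, 16] -> [2, 64, 16]  score +0 (running 0)
row 1: [32, 16, 4] -> [32, 16, 4]  score +0 (running 0)
row 2: [2, 8, 2] -> [2, 8, 2]  score +0 (running 0)
Board after move:
 2 64 16
32 16  4
 2  8  2

Answer: 0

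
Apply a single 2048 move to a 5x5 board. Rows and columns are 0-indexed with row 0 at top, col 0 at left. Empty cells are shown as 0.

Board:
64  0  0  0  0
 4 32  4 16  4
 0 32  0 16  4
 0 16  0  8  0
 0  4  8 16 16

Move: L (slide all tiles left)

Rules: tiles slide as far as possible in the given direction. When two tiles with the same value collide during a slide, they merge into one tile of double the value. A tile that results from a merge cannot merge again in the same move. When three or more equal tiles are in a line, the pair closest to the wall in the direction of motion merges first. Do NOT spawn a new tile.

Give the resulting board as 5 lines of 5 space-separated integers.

Slide left:
row 0: [64, 0, 0, 0, 0] -> [64, 0, 0, 0, 0]
row 1: [4, 32, 4, 16, 4] -> [4, 32, 4, 16, 4]
row 2: [0, 32, 0, 16, 4] -> [32, 16, 4, 0, 0]
row 3: [0, 16, 0, 8, 0] -> [16, 8, 0, 0, 0]
row 4: [0, 4, 8, 16, 16] -> [4, 8, 32, 0, 0]

Answer: 64  0  0  0  0
 4 32  4 16  4
32 16  4  0  0
16  8  0  0  0
 4  8 32  0  0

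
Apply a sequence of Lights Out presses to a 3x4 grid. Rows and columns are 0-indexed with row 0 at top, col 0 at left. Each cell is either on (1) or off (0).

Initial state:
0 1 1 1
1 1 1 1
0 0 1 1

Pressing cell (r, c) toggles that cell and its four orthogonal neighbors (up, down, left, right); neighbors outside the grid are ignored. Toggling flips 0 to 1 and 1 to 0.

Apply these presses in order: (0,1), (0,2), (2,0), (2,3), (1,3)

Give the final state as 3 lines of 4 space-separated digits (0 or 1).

After press 1 at (0,1):
1 0 0 1
1 0 1 1
0 0 1 1

After press 2 at (0,2):
1 1 1 0
1 0 0 1
0 0 1 1

After press 3 at (2,0):
1 1 1 0
0 0 0 1
1 1 1 1

After press 4 at (2,3):
1 1 1 0
0 0 0 0
1 1 0 0

After press 5 at (1,3):
1 1 1 1
0 0 1 1
1 1 0 1

Answer: 1 1 1 1
0 0 1 1
1 1 0 1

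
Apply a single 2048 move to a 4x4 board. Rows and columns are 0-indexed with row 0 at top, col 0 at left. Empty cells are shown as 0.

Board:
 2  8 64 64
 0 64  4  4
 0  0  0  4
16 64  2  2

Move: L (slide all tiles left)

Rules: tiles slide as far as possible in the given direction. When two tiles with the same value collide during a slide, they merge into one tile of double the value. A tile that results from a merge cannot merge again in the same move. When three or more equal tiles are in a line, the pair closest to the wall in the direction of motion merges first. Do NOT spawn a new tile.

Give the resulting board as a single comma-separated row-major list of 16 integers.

Slide left:
row 0: [2, 8, 64, 64] -> [2, 8, 128, 0]
row 1: [0, 64, 4, 4] -> [64, 8, 0, 0]
row 2: [0, 0, 0, 4] -> [4, 0, 0, 0]
row 3: [16, 64, 2, 2] -> [16, 64, 4, 0]

Answer: 2, 8, 128, 0, 64, 8, 0, 0, 4, 0, 0, 0, 16, 64, 4, 0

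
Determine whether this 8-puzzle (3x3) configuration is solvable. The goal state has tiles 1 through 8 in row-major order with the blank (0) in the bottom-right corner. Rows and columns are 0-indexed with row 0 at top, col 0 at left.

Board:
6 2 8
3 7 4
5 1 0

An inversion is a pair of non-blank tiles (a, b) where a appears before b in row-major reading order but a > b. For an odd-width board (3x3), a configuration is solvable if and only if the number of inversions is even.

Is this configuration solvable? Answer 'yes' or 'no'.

Inversions (pairs i<j in row-major order where tile[i] > tile[j] > 0): 17
17 is odd, so the puzzle is not solvable.

Answer: no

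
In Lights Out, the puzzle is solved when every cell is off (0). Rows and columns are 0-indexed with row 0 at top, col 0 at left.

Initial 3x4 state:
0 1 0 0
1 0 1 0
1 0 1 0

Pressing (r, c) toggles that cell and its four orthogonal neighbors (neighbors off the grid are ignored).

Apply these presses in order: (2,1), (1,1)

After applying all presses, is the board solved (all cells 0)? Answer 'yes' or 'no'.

After press 1 at (2,1):
0 1 0 0
1 1 1 0
0 1 0 0

After press 2 at (1,1):
0 0 0 0
0 0 0 0
0 0 0 0

Lights still on: 0

Answer: yes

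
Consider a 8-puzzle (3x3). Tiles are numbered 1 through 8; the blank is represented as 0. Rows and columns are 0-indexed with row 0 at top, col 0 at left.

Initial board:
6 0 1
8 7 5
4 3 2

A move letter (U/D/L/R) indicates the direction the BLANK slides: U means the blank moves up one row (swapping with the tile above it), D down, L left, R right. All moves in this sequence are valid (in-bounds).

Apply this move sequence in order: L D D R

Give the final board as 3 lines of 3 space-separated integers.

Answer: 8 6 1
4 7 5
3 0 2

Derivation:
After move 1 (L):
0 6 1
8 7 5
4 3 2

After move 2 (D):
8 6 1
0 7 5
4 3 2

After move 3 (D):
8 6 1
4 7 5
0 3 2

After move 4 (R):
8 6 1
4 7 5
3 0 2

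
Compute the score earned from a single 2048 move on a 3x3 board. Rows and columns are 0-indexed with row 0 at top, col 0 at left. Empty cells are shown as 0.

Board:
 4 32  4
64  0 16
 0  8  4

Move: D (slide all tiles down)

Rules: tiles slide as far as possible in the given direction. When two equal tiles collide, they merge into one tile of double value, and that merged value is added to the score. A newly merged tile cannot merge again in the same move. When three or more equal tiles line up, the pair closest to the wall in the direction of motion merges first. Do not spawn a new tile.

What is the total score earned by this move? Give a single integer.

Slide down:
col 0: [4, 64, 0] -> [0, 4, 64]  score +0 (running 0)
col 1: [32, 0, 8] -> [0, 32, 8]  score +0 (running 0)
col 2: [4, 16, 4] -> [4, 16, 4]  score +0 (running 0)
Board after move:
 0  0  4
 4 32 16
64  8  4

Answer: 0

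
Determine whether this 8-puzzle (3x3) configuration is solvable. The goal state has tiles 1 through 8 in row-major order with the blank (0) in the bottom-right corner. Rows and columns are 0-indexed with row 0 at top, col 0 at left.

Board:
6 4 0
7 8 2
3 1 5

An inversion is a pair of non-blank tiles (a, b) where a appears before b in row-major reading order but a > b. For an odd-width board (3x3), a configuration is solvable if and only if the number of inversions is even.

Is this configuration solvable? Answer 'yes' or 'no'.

Inversions (pairs i<j in row-major order where tile[i] > tile[j] > 0): 18
18 is even, so the puzzle is solvable.

Answer: yes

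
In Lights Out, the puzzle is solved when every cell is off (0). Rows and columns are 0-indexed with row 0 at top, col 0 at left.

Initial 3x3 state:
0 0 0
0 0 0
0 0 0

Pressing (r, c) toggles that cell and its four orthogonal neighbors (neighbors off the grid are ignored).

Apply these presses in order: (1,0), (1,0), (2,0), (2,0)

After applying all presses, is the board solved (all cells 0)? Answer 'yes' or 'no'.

After press 1 at (1,0):
1 0 0
1 1 0
1 0 0

After press 2 at (1,0):
0 0 0
0 0 0
0 0 0

After press 3 at (2,0):
0 0 0
1 0 0
1 1 0

After press 4 at (2,0):
0 0 0
0 0 0
0 0 0

Lights still on: 0

Answer: yes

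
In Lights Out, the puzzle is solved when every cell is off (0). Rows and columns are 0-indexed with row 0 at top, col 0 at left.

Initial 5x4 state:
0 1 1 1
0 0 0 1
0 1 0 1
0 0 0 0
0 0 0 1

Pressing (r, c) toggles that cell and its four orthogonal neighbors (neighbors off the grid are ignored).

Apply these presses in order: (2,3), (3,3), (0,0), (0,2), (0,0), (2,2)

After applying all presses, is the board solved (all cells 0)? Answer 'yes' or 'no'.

After press 1 at (2,3):
0 1 1 1
0 0 0 0
0 1 1 0
0 0 0 1
0 0 0 1

After press 2 at (3,3):
0 1 1 1
0 0 0 0
0 1 1 1
0 0 1 0
0 0 0 0

After press 3 at (0,0):
1 0 1 1
1 0 0 0
0 1 1 1
0 0 1 0
0 0 0 0

After press 4 at (0,2):
1 1 0 0
1 0 1 0
0 1 1 1
0 0 1 0
0 0 0 0

After press 5 at (0,0):
0 0 0 0
0 0 1 0
0 1 1 1
0 0 1 0
0 0 0 0

After press 6 at (2,2):
0 0 0 0
0 0 0 0
0 0 0 0
0 0 0 0
0 0 0 0

Lights still on: 0

Answer: yes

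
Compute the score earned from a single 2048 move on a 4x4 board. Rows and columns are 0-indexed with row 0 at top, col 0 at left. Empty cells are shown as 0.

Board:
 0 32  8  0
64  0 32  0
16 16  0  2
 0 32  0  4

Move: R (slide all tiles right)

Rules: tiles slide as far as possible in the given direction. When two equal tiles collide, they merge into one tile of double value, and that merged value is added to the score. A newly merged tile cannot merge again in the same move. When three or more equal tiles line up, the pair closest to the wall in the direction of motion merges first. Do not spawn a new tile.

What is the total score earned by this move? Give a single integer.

Answer: 32

Derivation:
Slide right:
row 0: [0, 32, 8, 0] -> [0, 0, 32, 8]  score +0 (running 0)
row 1: [64, 0, 32, 0] -> [0, 0, 64, 32]  score +0 (running 0)
row 2: [16, 16, 0, 2] -> [0, 0, 32, 2]  score +32 (running 32)
row 3: [0, 32, 0, 4] -> [0, 0, 32, 4]  score +0 (running 32)
Board after move:
 0  0 32  8
 0  0 64 32
 0  0 32  2
 0  0 32  4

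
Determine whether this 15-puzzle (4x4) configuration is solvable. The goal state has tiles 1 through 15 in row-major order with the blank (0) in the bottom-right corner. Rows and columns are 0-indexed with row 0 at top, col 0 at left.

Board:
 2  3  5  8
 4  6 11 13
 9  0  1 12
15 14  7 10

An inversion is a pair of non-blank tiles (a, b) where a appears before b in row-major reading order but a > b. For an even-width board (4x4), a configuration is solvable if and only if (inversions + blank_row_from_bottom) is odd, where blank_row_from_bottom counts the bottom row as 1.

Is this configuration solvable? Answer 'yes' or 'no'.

Answer: no

Derivation:
Inversions: 28
Blank is in row 2 (0-indexed from top), which is row 2 counting from the bottom (bottom = 1).
28 + 2 = 30, which is even, so the puzzle is not solvable.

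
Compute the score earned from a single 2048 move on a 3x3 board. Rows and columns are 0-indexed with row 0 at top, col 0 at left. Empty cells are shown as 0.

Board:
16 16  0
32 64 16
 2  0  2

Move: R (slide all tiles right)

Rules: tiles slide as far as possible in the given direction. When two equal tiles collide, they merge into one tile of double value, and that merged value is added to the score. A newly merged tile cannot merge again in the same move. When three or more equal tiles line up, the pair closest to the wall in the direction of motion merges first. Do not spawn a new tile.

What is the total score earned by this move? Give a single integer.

Slide right:
row 0: [16, 16, 0] -> [0, 0, 32]  score +32 (running 32)
row 1: [32, 64, 16] -> [32, 64, 16]  score +0 (running 32)
row 2: [2, 0, 2] -> [0, 0, 4]  score +4 (running 36)
Board after move:
 0  0 32
32 64 16
 0  0  4

Answer: 36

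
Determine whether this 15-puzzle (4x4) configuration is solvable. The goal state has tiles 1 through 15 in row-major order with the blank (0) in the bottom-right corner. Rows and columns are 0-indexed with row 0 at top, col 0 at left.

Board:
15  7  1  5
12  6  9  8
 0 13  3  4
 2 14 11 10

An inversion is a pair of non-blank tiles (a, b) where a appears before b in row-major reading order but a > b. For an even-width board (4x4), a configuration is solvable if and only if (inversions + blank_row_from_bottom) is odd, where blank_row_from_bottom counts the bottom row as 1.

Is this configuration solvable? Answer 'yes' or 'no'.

Inversions: 51
Blank is in row 2 (0-indexed from top), which is row 2 counting from the bottom (bottom = 1).
51 + 2 = 53, which is odd, so the puzzle is solvable.

Answer: yes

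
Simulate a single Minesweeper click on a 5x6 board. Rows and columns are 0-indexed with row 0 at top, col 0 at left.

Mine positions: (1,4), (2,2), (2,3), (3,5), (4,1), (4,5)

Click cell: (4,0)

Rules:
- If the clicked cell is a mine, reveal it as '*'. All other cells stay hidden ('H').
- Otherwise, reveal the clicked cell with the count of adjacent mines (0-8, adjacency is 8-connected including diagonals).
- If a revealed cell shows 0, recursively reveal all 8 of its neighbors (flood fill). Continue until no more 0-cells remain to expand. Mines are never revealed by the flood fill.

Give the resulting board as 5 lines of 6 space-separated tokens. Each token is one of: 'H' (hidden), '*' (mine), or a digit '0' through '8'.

H H H H H H
H H H H H H
H H H H H H
H H H H H H
1 H H H H H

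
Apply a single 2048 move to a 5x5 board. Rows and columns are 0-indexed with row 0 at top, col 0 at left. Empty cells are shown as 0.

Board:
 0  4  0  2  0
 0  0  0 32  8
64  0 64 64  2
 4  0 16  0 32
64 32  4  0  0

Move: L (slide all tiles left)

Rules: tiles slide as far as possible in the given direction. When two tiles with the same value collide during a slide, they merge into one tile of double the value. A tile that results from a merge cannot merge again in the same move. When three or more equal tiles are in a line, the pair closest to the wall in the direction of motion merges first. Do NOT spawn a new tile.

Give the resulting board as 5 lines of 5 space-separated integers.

Slide left:
row 0: [0, 4, 0, 2, 0] -> [4, 2, 0, 0, 0]
row 1: [0, 0, 0, 32, 8] -> [32, 8, 0, 0, 0]
row 2: [64, 0, 64, 64, 2] -> [128, 64, 2, 0, 0]
row 3: [4, 0, 16, 0, 32] -> [4, 16, 32, 0, 0]
row 4: [64, 32, 4, 0, 0] -> [64, 32, 4, 0, 0]

Answer:   4   2   0   0   0
 32   8   0   0   0
128  64   2   0   0
  4  16  32   0   0
 64  32   4   0   0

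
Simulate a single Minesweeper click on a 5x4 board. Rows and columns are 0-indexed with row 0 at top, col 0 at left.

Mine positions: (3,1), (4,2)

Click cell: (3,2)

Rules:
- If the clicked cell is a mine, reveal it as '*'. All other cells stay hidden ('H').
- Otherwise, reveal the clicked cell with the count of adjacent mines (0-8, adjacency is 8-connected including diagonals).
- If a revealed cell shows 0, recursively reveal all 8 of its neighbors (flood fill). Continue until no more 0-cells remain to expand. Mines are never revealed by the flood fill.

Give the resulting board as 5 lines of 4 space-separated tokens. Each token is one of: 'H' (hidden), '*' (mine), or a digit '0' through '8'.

H H H H
H H H H
H H H H
H H 2 H
H H H H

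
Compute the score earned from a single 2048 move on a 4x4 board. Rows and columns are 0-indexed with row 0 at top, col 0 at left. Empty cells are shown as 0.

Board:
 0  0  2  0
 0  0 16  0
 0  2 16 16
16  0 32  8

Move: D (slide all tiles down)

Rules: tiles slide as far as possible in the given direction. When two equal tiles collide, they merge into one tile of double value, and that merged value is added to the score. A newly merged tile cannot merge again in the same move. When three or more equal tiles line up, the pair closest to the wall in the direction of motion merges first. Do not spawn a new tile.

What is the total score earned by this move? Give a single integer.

Slide down:
col 0: [0, 0, 0, 16] -> [0, 0, 0, 16]  score +0 (running 0)
col 1: [0, 0, 2, 0] -> [0, 0, 0, 2]  score +0 (running 0)
col 2: [2, 16, 16, 32] -> [0, 2, 32, 32]  score +32 (running 32)
col 3: [0, 0, 16, 8] -> [0, 0, 16, 8]  score +0 (running 32)
Board after move:
 0  0  0  0
 0  0  2  0
 0  0 32 16
16  2 32  8

Answer: 32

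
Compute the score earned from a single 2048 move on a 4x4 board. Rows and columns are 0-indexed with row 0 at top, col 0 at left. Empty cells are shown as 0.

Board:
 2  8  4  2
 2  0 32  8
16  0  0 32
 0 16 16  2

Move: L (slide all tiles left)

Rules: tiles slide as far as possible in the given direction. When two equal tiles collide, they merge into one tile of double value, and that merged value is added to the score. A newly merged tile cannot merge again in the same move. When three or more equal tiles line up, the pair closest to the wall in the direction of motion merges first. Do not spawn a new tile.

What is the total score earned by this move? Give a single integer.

Slide left:
row 0: [2, 8, 4, 2] -> [2, 8, 4, 2]  score +0 (running 0)
row 1: [2, 0, 32, 8] -> [2, 32, 8, 0]  score +0 (running 0)
row 2: [16, 0, 0, 32] -> [16, 32, 0, 0]  score +0 (running 0)
row 3: [0, 16, 16, 2] -> [32, 2, 0, 0]  score +32 (running 32)
Board after move:
 2  8  4  2
 2 32  8  0
16 32  0  0
32  2  0  0

Answer: 32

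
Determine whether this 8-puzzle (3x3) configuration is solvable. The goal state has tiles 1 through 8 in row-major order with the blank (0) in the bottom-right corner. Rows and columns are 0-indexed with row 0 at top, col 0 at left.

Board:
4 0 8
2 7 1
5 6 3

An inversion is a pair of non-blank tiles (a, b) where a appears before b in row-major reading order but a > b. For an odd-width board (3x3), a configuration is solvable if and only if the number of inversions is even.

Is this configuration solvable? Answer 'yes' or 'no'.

Inversions (pairs i<j in row-major order where tile[i] > tile[j] > 0): 16
16 is even, so the puzzle is solvable.

Answer: yes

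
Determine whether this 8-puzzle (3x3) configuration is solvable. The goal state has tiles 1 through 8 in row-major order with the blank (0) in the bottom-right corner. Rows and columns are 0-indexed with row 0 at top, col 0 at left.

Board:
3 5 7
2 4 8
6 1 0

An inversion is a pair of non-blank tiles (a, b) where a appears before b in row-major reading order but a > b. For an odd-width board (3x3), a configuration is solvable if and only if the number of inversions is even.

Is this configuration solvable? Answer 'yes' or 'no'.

Inversions (pairs i<j in row-major order where tile[i] > tile[j] > 0): 14
14 is even, so the puzzle is solvable.

Answer: yes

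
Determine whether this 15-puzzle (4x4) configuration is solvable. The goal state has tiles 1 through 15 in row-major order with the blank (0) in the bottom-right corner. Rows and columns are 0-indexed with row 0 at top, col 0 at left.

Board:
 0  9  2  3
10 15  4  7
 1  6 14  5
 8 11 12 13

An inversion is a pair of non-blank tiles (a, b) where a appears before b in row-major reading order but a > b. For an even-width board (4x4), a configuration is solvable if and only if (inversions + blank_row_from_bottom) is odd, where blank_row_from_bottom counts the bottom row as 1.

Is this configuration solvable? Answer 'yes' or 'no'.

Answer: no

Derivation:
Inversions: 36
Blank is in row 0 (0-indexed from top), which is row 4 counting from the bottom (bottom = 1).
36 + 4 = 40, which is even, so the puzzle is not solvable.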